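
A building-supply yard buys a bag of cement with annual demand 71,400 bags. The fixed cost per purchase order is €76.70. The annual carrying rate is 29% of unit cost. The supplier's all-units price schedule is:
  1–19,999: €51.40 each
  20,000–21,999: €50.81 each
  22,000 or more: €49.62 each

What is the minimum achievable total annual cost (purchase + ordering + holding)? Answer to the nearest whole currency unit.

Holding cost per unit per year at price C is H = 0.29·C.
Candidates are each tier's EOQ (if it falls in that tier) and each price-break quantity.
EOQ at €51.40 = 857.2 (feasible in tier 1): TC = 71,400×€51.40 + (71,400/857.2)×76.7 + (857.2/2)×0.29×€51.40 = €3,682,737.40.
EOQ at €50.81 = 862.2 < 20000, so use break Q=20000: TC = 71,400×€50.81 + (71,400/20000.0)×76.7 + (20000.0/2)×0.29×€50.81 = €3,775,456.82.
EOQ at €49.62 = 872.4 < 22000, so use break Q=22000: TC = 71,400×€49.62 + (71,400/22000.0)×76.7 + (22000.0/2)×0.29×€49.62 = €3,701,404.73.
Lowest total cost among the candidates is at Q = 857.2.

TC* ≈ €3,682,737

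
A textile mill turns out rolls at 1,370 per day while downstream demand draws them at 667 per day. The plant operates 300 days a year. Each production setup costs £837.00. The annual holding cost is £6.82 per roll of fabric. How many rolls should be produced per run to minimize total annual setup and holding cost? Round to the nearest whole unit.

Q* ≈ 9,783 rolls

Annual demand D = 667 × 300 = 200,100.
Production build-up factor (1 − d/p) = 1 − 667/1,370 = 0.5131.
Q* = √(2DS / (H(1 − d/p))) = √(2 × 200,100 × 837 / (6.82 × 0.5131)).
= √(334,967,400 / 3.4996) ≈ 9783.443.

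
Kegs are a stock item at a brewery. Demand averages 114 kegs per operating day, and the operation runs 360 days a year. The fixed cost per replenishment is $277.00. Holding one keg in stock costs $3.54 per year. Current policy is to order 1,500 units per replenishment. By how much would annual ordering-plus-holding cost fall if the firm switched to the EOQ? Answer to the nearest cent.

Extra cost ≈ $1,262.32 per year

Annual demand D = 114 × 360 = 41,040.
EOQ = √(2DS/H) = √(2 × 41,040 × 277 / 3.54) ≈ 2534.29.
Cost at Q* = (D/Q*)S + (Q*/2)H = √(2DSH) ≈ $8,971.40.
Cost at Q = 1,500: (41,040/1,500)×277 + (1,500/2)×3.54 = $7,578.72 + $2,655.00 = $10,233.72.
Excess = $10,233.72 − $8,971.40 = $1,262.32.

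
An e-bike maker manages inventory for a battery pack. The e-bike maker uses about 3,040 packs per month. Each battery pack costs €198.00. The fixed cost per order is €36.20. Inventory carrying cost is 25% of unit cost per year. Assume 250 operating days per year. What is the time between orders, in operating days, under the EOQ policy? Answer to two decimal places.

Annual demand D = 3,040 × 12 = 36,480.
Holding cost H = 0.25 × €198.00 = €49.5000 per unit per year.
EOQ = √(2DS/H) = √(2 × 36,480 × 36.2 / 49.5) ≈ 230.99.
Cycle time = Q*/D × 250 = 230.99 / 36,480 × 250 ≈ 1.583 days.

T ≈ 1.58 days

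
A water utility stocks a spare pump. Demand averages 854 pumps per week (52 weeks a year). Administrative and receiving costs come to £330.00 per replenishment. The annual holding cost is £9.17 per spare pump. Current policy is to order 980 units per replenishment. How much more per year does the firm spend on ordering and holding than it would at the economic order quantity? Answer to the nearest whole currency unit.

Extra cost ≈ £3,053 per year

Annual demand D = 854 × 52 = 44,408.
EOQ = √(2DS/H) = √(2 × 44,408 × 330 / 9.17) ≈ 1787.80.
Cost at Q* = (D/Q*)S + (Q*/2)H = √(2DSH) ≈ £16,394.09.
Cost at Q = 980: (44,408/980)×330 + (980/2)×9.17 = £14,953.71 + £4,493.30 = £19,447.01.
Excess = £19,447.01 − £16,394.09 = £3,052.93.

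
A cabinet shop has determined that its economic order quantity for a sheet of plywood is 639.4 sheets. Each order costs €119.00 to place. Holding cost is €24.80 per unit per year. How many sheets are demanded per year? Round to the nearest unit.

Invert the EOQ relation Q*² = 2DS/H.
From Q* = √(2DS/H): D = Q*²H / (2S) = 639.4² × 24.8 / (2 × 119) = 42601.019.

D ≈ 42,601 sheets per year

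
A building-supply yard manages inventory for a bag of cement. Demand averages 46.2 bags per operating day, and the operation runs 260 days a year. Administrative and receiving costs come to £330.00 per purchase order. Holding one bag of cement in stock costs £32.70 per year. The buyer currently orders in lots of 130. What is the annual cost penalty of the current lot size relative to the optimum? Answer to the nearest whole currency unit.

Extra cost ≈ £16,516 per year

Annual demand D = 46.2 × 260 = 12,012.
EOQ = √(2DS/H) = √(2 × 12,012 × 330 / 32.7) ≈ 492.39.
Cost at Q* = (D/Q*)S + (Q*/2)H = √(2DSH) ≈ £16,101.02.
Cost at Q = 130: (12,012/130)×330 + (130/2)×32.7 = £30,492.00 + £2,125.50 = £32,617.50.
Excess = £32,617.50 − £16,101.02 = £16,516.48.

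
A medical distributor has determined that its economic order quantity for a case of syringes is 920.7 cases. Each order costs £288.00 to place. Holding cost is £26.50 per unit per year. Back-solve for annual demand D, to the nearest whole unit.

The basic EOQ model gives Q* = √(2DS/H); rearrange for the unknown.
From Q* = √(2DS/H): D = Q*²H / (2S) = 920.7² × 26.5 / (2 × 288) = 38999.557.

D ≈ 39,000 cases per year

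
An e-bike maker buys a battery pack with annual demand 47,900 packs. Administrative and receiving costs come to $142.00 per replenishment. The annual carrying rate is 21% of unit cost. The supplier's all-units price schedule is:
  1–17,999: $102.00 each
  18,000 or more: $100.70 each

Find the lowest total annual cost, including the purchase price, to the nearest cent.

Holding cost per unit per year at price C is H = 0.21·C.
Evaluate total cost at each tier's feasible EOQ or, if the EOQ is below the tier, at the tier's minimum quantity.
EOQ at $102.00 = 796.9 (feasible in tier 1): TC = 47,900×$102.00 + (47,900/796.9)×142 + (796.9/2)×0.21×$102.00 = $4,902,870.12.
EOQ at $100.70 = 802.1 < 18000, so use break Q=18000: TC = 47,900×$100.70 + (47,900/18000.0)×142 + (18000.0/2)×0.21×$100.70 = $5,014,230.88.
Lowest total cost among the candidates is at Q = 796.9.

TC* ≈ $4,902,870.12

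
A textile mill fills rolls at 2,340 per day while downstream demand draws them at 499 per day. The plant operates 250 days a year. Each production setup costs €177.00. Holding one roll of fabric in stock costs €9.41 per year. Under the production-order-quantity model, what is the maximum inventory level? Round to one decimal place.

Annual demand D = 499 × 250 = 124,750.
Production build-up factor (1 − d/p) = 1 − 499/2,340 = 0.7868.
Q* = √(2DS / (H(1 − d/p))) = √(2 × 124,750 × 177 / (9.41 × 0.7868)).
= √(44,161,500 / 7.4033) ≈ 2442.351.
Maximum inventory = Q*(1 − d/p) = 2442.351 × 0.7868 ≈ 1921.525.

I_max ≈ 1,921.5 rolls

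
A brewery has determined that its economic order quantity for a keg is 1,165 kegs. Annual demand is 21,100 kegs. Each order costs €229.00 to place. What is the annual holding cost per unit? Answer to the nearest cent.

H ≈ €7.12

Invert the EOQ relation Q*² = 2DS/H.
From Q* = √(2DS/H): H = 2DS / Q*² = 2 × 21,100 × 229 / 1,165² = 7.1203.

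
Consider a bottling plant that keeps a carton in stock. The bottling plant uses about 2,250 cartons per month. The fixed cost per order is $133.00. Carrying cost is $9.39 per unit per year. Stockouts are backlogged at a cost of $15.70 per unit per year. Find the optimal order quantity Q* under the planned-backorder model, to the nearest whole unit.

Q* ≈ 1,106 cartons

Annual demand D = 2,250 × 12 = 27,000.
With planned backorders, Q* = √(2DS/H) · √((H+B)/B).
√(2DS/H) = √(2 × 27,000 × 133 / 9.39) = 874.561.
√((H+B)/B) = √((9.39+15.7)/15.7) = 1.2642.
Q* ≈ 1105.581.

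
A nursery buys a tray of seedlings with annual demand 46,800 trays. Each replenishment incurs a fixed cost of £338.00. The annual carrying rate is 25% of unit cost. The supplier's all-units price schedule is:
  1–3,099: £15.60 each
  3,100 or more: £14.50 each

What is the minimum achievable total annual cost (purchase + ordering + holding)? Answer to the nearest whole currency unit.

TC* ≈ £689,321

Holding cost per unit per year at price C is H = 0.25·C.
Candidates are each tier's EOQ (if it falls in that tier) and each price-break quantity.
EOQ at £15.60 = 2848.2 (feasible in tier 1): TC = 46,800×£15.60 + (46,800/2848.2)×338 + (2848.2/2)×0.25×£15.60 = £741,187.81.
EOQ at £14.50 = 2954.2 < 3100, so use break Q=3100: TC = 46,800×£14.50 + (46,800/3100.0)×338 + (3100.0/2)×0.25×£14.50 = £689,321.46.
Lowest total cost among the candidates is at Q = 3100.0.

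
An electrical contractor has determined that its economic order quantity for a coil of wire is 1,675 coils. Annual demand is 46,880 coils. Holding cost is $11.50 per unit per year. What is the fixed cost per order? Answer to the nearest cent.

The basic EOQ model gives Q* = √(2DS/H); rearrange for the unknown.
From Q* = √(2DS/H): S = Q*²H / (2D) = 1,675² × 11.5 / (2 × 46,880) = 344.1200.

S ≈ $344.12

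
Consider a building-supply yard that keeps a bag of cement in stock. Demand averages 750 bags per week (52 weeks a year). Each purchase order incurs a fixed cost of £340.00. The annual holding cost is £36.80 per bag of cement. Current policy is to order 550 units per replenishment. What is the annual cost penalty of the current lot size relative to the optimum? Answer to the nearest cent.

Extra cost ≈ £2,989.12 per year

Annual demand D = 750 × 52 = 39,000.
EOQ = √(2DS/H) = √(2 × 39,000 × 340 / 36.8) ≈ 848.91.
Cost at Q* = (D/Q*)S + (Q*/2)H = √(2DSH) ≈ £31,239.97.
Cost at Q = 550: (39,000/550)×340 + (550/2)×36.8 = £24,109.09 + £10,120.00 = £34,229.09.
Excess = £34,229.09 − £31,239.97 = £2,989.12.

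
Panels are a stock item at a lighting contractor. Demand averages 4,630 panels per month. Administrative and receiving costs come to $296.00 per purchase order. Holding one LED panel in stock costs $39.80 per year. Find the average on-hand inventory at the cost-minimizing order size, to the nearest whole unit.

Average inventory ≈ 455 panels

Annual demand D = 4,630 × 12 = 55,560.
Q* = √(2DS/H) = √(2 × 55,560 × 296 / 39.8) ≈ 909.08.
Average inventory = Q*/2 ≈ 909.08 / 2 = 454.538.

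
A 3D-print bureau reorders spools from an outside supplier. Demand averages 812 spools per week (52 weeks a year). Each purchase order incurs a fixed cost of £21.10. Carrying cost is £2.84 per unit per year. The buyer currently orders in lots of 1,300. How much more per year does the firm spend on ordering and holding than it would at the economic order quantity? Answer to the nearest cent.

Extra cost ≈ £281.78 per year

Annual demand D = 812 × 52 = 42,224.
EOQ = √(2DS/H) = √(2 × 42,224 × 21.1 / 2.84) ≈ 792.09.
Cost at Q* = (D/Q*)S + (Q*/2)H = √(2DSH) ≈ £2,249.55.
Cost at Q = 1,300: (42,224/1,300)×21.1 + (1,300/2)×2.84 = £685.33 + £1,846.00 = £2,531.33.
Excess = £2,531.33 − £2,249.55 = £281.78.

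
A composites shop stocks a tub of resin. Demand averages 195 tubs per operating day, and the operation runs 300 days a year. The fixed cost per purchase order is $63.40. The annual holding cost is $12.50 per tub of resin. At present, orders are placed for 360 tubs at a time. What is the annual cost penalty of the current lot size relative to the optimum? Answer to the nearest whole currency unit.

Annual demand D = 195 × 300 = 58,500.
EOQ = √(2DS/H) = √(2 × 58,500 × 63.4 / 12.5) ≈ 770.34.
Cost at Q* = (D/Q*)S + (Q*/2)H = √(2DSH) ≈ $9,629.25.
Cost at Q = 360: (58,500/360)×63.4 + (360/2)×12.5 = $10,302.50 + $2,250.00 = $12,552.50.
Excess = $12,552.50 − $9,629.25 = $2,923.25.

Extra cost ≈ $2,923 per year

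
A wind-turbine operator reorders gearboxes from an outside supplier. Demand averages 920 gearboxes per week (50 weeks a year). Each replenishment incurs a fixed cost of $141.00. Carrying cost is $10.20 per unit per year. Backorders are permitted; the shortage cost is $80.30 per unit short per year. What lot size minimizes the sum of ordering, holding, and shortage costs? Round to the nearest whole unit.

Annual demand D = 920 × 50 = 46,000.
With planned backorders, Q* = √(2DS/H) · √((H+B)/B).
√(2DS/H) = √(2 × 46,000 × 141 / 10.2) = 1127.725.
√((H+B)/B) = √((10.2+80.3)/80.3) = 1.0616.
Q* ≈ 1197.209.

Q* ≈ 1,197 gearboxes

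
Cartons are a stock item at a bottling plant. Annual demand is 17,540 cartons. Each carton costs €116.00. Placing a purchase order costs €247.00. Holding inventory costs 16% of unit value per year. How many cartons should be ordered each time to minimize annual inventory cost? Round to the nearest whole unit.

Holding cost H = 0.16 × €116.00 = €18.5600 per unit per year.
EOQ = √(2DS / H) = √(2 × 17,540 × 247 / 18.56).
= √(8,664,760 / 18.56) = √466,851.2931 ≈ 683.265.

Q* ≈ 683 cartons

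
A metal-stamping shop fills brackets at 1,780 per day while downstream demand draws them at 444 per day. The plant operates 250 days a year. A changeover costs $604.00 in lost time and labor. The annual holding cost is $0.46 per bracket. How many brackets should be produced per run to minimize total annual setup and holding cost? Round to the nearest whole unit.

Q* ≈ 19,707 brackets

Annual demand D = 444 × 250 = 111,000.
Production build-up factor (1 − d/p) = 1 − 444/1,780 = 0.7506.
Q* = √(2DS / (H(1 − d/p))) = √(2 × 111,000 × 604 / (0.46 × 0.7506)).
= √(134,088,000 / 0.3453) ≈ 19707.104.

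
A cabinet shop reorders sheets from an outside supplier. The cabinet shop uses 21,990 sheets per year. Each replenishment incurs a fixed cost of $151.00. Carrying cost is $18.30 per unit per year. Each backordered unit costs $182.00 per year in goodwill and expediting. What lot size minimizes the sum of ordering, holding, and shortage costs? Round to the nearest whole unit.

With planned backorders, Q* = √(2DS/H) · √((H+B)/B).
√(2DS/H) = √(2 × 21,990 × 151 / 18.3) = 602.408.
√((H+B)/B) = √((18.3+182)/182) = 1.0491.
Q* ≈ 631.968.

Q* ≈ 632 sheets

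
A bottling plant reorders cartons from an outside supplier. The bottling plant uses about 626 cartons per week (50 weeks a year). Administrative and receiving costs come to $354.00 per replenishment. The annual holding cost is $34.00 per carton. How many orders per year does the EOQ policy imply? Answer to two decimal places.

N ≈ 38.77 orders per year

Annual demand D = 626 × 50 = 31,300.
The optimal lot size = √(2DS/H) = √(2 × 31,300 × 354 / 34) ≈ 807.33.
Orders per year = D / Q* = 31,300 / 807.33 ≈ 38.770.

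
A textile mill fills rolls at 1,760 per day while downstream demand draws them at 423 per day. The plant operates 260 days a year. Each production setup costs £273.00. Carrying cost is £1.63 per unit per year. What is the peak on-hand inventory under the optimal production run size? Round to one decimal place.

I_max ≈ 5,290.2 rolls

Annual demand D = 423 × 260 = 109,980.
Production build-up factor (1 − d/p) = 1 − 423/1,760 = 0.7597.
Q* = √(2DS / (H(1 − d/p))) = √(2 × 109,980 × 273 / (1.63 × 0.7597)).
= √(60,049,080 / 1.2382) ≈ 6963.860.
Maximum inventory = Q*(1 − d/p) = 6963.860 × 0.7597 ≈ 5290.159.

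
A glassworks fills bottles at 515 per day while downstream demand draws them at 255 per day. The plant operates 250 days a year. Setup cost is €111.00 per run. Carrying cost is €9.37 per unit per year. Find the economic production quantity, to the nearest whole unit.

Q* ≈ 1,730 bottles

Annual demand D = 255 × 250 = 63,750.
Production build-up factor (1 − d/p) = 1 − 255/515 = 0.5049.
Q* = √(2DS / (H(1 − d/p))) = √(2 × 63,750 × 111 / (9.37 × 0.5049)).
= √(14,152,500 / 4.7305) ≈ 1729.672.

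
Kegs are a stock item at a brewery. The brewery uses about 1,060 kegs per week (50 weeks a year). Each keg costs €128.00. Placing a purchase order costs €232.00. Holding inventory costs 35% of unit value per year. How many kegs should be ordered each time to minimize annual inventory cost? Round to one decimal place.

Annual demand D = 1,060 × 50 = 53,000.
Holding cost H = 0.35 × €128.00 = €44.8000 per unit per year.
EOQ = √(2DS / H) = √(2 × 53,000 × 232 / 44.8).
= √(24,592,000 / 44.8) = √548,928.5714 ≈ 740.897.

Q* ≈ 740.9 kegs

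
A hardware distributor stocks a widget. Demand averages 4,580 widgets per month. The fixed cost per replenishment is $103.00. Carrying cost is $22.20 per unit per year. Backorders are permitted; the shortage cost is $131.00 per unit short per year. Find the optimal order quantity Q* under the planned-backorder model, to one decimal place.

Annual demand D = 4,580 × 12 = 54,960.
With planned backorders, Q* = √(2DS/H) · √((H+B)/B).
√(2DS/H) = √(2 × 54,960 × 103 / 22.2) = 714.135.
√((H+B)/B) = √((22.2+131)/131) = 1.0814.
Q* ≈ 772.279.

Q* ≈ 772.3 widgets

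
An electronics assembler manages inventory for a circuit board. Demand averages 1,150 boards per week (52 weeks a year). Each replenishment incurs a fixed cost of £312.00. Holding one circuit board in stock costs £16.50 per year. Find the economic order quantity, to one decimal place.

Q* ≈ 1,503.8 boards

Annual demand D = 1,150 × 52 = 59,800.
EOQ = √(2DS / H) = √(2 × 59,800 × 312 / 16.5).
= √(37,315,200 / 16.5) = √2,261,527.2727 ≈ 1503.838.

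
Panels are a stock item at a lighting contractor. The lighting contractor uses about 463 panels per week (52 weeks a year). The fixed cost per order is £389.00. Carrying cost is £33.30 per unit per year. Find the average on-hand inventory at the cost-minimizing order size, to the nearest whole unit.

Annual demand D = 463 × 52 = 24,076.
The optimal lot size = √(2DS/H) = √(2 × 24,076 × 389 / 33.3) ≈ 750.00.
Average inventory = Q*/2 ≈ 750.00 / 2 = 374.999.

Average inventory ≈ 375 panels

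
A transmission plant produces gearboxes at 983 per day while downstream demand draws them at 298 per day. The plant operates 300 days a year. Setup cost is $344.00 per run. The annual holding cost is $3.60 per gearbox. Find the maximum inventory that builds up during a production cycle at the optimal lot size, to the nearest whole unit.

I_max ≈ 3,450 gearboxes

Annual demand D = 298 × 300 = 89,400.
Production build-up factor (1 − d/p) = 1 − 298/983 = 0.6968.
Q* = √(2DS / (H(1 − d/p))) = √(2 × 89,400 × 344 / (3.6 × 0.6968)).
= √(61,507,200 / 2.5086) ≈ 4951.573.
Maximum inventory = Q*(1 − d/p) = 4951.573 × 0.6968 ≈ 3450.486.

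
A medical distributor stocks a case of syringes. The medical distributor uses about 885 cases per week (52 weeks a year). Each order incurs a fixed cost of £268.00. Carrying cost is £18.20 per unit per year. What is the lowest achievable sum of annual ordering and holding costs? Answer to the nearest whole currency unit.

TC* ≈ £21,188

Annual demand D = 885 × 52 = 46,020.
Q* = √(2DS/H) = √(2 × 46,020 × 268 / 18.2) ≈ 1164.18.
At the optimum the two cost components are equal, so total cost = 2·(Q*/2)H = Q*·H.
Minimum total = √(2DSH) = √(2 × 46,020 × 268 × 18.2) ≈ 21188.070.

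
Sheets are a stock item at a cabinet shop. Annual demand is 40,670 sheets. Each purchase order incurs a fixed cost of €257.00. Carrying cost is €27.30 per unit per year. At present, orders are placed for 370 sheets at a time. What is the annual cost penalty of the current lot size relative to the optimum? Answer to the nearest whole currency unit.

Extra cost ≈ €9,411 per year

EOQ = √(2DS/H) = √(2 × 40,670 × 257 / 27.3) ≈ 875.06.
Cost at Q* = (D/Q*)S + (Q*/2)H = √(2DSH) ≈ €23,889.11.
Cost at Q = 370: (40,670/370)×257 + (370/2)×27.3 = €28,249.16 + €5,050.50 = €33,299.66.
Excess = €33,299.66 − €23,889.11 = €9,410.55.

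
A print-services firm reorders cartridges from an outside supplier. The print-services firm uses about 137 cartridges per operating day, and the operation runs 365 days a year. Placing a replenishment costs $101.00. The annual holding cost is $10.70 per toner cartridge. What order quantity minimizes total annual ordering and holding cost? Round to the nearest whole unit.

Q* ≈ 972 cartridges

Annual demand D = 137 × 365 = 50,005.
EOQ = √(2DS / H) = √(2 × 50,005 × 101 / 10.7).
= √(10,101,010 / 10.7) = √944,019.6262 ≈ 971.607.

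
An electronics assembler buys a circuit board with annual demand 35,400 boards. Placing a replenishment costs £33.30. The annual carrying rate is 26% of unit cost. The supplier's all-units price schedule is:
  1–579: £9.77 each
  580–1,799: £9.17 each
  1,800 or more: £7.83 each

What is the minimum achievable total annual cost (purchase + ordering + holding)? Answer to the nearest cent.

Holding cost per unit per year at price C is H = 0.26·C.
For each price level, check whether its EOQ is feasible; otherwise the best quantity at that price is the breakpoint.
Tier 1 (£9.77): EOQ = 963.4 exceeds tier's upper bound 579, so this tier is dominated.
EOQ at £9.17 = 994.4 (feasible in tier 2): TC = 35,400×£9.17 + (35,400/994.4)×33.3 + (994.4/2)×0.26×£9.17 = £326,988.88.
EOQ at £7.83 = 1076.1 < 1800, so use break Q=1800: TC = 35,400×£7.83 + (35,400/1800.0)×33.3 + (1800.0/2)×0.26×£7.83 = £279,669.12.
Lowest total cost among the candidates is at Q = 1800.0.

TC* ≈ £279,669.12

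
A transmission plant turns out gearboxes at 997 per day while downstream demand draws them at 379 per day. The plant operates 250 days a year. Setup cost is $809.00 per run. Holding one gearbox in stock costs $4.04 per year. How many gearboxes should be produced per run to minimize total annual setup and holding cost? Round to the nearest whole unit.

Annual demand D = 379 × 250 = 94,750.
Production build-up factor (1 − d/p) = 1 − 379/997 = 0.6199.
Q* = √(2DS / (H(1 − d/p))) = √(2 × 94,750 × 809 / (4.04 × 0.6199)).
= √(153,305,500 / 2.5042) ≈ 7824.229.

Q* ≈ 7,824 gearboxes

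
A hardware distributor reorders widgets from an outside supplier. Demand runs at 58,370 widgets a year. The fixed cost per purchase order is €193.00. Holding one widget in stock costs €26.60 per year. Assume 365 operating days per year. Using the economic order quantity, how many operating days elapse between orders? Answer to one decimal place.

The optimal lot size = √(2DS/H) = √(2 × 58,370 × 193 / 26.6) ≈ 920.34.
Cycle time = Q*/D × 365 = 920.34 / 58,370 × 365 ≈ 5.755 days.

T ≈ 5.8 days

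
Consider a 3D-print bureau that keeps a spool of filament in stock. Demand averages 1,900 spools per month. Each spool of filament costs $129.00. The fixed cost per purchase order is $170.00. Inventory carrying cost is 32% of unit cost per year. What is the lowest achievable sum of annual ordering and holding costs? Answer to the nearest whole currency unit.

TC* ≈ $17,889

Annual demand D = 1,900 × 12 = 22,800.
Holding cost H = 0.32 × $129.00 = $41.2800 per unit per year.
Q* = √(2DS/H) = √(2 × 22,800 × 170 / 41.28) ≈ 433.35.
At Q*, ordering cost (D/Q*)S equals holding cost (Q*/2)H, each = √(DSH/2).
Minimum total = √(2DSH) = √(2 × 22,800 × 170 × 41.28) ≈ 17888.615.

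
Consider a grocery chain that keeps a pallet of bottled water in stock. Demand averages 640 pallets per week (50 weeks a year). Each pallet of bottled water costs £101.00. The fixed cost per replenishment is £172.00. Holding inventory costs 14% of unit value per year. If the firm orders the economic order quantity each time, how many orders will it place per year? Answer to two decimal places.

N ≈ 36.27 orders per year

Annual demand D = 640 × 50 = 32,000.
Holding cost H = 0.14 × £101.00 = £14.1400 per unit per year.
Q* = √(2DS/H) = √(2 × 32,000 × 172 / 14.14) ≈ 882.33.
Orders per year = D / Q* = 32,000 / 882.33 ≈ 36.268.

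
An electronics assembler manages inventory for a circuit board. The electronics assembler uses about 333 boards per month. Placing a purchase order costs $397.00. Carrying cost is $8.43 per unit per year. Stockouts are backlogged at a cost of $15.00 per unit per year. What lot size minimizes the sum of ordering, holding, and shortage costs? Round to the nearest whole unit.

Annual demand D = 333 × 12 = 3,996.
With planned backorders, Q* = √(2DS/H) · √((H+B)/B).
√(2DS/H) = √(2 × 3,996 × 397 / 8.43) = 613.492.
√((H+B)/B) = √((8.43+15)/15) = 1.2498.
Q* ≈ 766.743.

Q* ≈ 767 boards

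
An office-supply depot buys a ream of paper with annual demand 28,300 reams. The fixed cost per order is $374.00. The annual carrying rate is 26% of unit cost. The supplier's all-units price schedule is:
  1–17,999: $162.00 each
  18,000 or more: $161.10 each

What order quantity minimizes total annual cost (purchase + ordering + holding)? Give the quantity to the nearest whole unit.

Q* ≈ 709 reams

Holding cost per unit per year at price C is H = 0.26·C.
Candidates are each tier's EOQ (if it falls in that tier) and each price-break quantity.
EOQ at $162.00 = 708.9 (feasible in tier 1): TC = 28,300×$162.00 + (28,300/708.9)×374 + (708.9/2)×0.26×$162.00 = $4,614,459.89.
EOQ at $161.10 = 710.9 < 18000, so use break Q=18000: TC = 28,300×$161.10 + (28,300/18000.0)×374 + (18000.0/2)×0.26×$161.10 = $4,936,692.01.
Lowest total cost is $4,614,459.89 at Q = 708.9.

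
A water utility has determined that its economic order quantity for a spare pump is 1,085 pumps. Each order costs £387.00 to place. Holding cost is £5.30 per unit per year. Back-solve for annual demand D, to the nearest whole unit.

Squaring Q* = √(2DS/H) gives Q*² = 2DS/H.
From Q* = √(2DS/H): D = Q*²H / (2S) = 1,085² × 5.3 / (2 × 387) = 8061.101.

D ≈ 8,061 pumps per year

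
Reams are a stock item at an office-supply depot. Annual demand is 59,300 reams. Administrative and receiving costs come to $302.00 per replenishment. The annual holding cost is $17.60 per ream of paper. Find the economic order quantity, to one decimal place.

Q* ≈ 1,426.6 reams

EOQ = √(2DS / H) = √(2 × 59,300 × 302 / 17.6).
= √(35,817,200 / 17.6) = √2,035,068.1818 ≈ 1426.558.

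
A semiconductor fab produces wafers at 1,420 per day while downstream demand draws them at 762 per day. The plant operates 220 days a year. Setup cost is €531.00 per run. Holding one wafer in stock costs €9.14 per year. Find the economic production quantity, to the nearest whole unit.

Annual demand D = 762 × 220 = 167,640.
Production build-up factor (1 − d/p) = 1 − 762/1,420 = 0.4634.
Q* = √(2DS / (H(1 − d/p))) = √(2 × 167,640 × 531 / (9.14 × 0.4634)).
= √(178,033,680 / 4.2353) ≈ 6483.495.

Q* ≈ 6,483 wafers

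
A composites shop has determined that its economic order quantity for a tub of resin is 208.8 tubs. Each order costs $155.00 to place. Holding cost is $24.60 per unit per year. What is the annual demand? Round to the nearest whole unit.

D ≈ 3,460 tubs per year

The basic EOQ model gives Q* = √(2DS/H); rearrange for the unknown.
From Q* = √(2DS/H): D = Q*²H / (2S) = 208.8² × 24.6 / (2 × 155) = 3459.668.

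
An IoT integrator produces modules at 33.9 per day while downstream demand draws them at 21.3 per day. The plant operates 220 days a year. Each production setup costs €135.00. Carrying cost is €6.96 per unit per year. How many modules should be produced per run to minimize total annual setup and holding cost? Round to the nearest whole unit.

Annual demand D = 21.3 × 220 = 4,686.
Production build-up factor (1 − d/p) = 1 − 21.3/33.9 = 0.3717.
Q* = √(2DS / (H(1 − d/p))) = √(2 × 4,686 × 135 / (6.96 × 0.3717)).
= √(1,265,220 / 2.5869) ≈ 699.347.

Q* ≈ 699 modules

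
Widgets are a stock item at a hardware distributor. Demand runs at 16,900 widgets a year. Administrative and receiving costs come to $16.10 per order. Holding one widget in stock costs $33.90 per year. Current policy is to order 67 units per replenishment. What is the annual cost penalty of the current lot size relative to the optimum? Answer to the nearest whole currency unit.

Extra cost ≈ $902 per year

EOQ = √(2DS/H) = √(2 × 16,900 × 16.1 / 33.9) ≈ 126.70.
Cost at Q* = (D/Q*)S + (Q*/2)H = √(2DSH) ≈ $4,295.08.
Cost at Q = 67: (16,900/67)×16.1 + (67/2)×33.9 = $4,061.04 + $1,135.65 = $5,196.69.
Excess = $5,196.69 − $4,295.08 = $901.62.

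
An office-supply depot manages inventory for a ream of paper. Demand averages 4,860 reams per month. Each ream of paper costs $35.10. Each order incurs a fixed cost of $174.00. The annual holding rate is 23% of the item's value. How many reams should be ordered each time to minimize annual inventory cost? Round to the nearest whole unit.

Q* ≈ 1,586 reams

Annual demand D = 4,860 × 12 = 58,320.
Holding cost H = 0.23 × $35.10 = $8.0730 per unit per year.
EOQ = √(2DS / H) = √(2 × 58,320 × 174 / 8.073).
= √(20,295,360 / 8.073) = √2,513,979.9331 ≈ 1585.554.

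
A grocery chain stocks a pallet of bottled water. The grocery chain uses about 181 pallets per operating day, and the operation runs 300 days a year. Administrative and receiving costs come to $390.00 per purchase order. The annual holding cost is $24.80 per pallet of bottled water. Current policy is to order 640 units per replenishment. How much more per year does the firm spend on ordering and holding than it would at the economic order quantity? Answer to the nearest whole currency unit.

Extra cost ≈ $8,616 per year

Annual demand D = 181 × 300 = 54,300.
EOQ = √(2DS/H) = √(2 × 54,300 × 390 / 24.8) ≈ 1306.84.
Cost at Q* = (D/Q*)S + (Q*/2)H = √(2DSH) ≈ $32,409.55.
Cost at Q = 640: (54,300/640)×390 + (640/2)×24.8 = $33,089.06 + $7,936.00 = $41,025.06.
Excess = $41,025.06 − $32,409.55 = $8,615.51.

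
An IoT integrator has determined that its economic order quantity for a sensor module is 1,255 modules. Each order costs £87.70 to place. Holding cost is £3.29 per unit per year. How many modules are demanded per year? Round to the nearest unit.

D ≈ 29,543 modules per year

Squaring Q* = √(2DS/H) gives Q*² = 2DS/H.
From Q* = √(2DS/H): D = Q*²H / (2S) = 1,255² × 3.29 / (2 × 87.7) = 29542.943.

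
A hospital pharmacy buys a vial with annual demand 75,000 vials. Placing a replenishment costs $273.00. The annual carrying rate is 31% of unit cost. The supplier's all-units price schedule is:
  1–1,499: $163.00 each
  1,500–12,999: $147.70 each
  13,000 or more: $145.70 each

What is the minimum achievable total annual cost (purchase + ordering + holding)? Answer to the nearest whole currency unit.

TC* ≈ $11,125,490

Holding cost per unit per year at price C is H = 0.31·C.
Candidates are each tier's EOQ (if it falls in that tier) and each price-break quantity.
EOQ at $163.00 = 900.2 (feasible in tier 1): TC = 75,000×$163.00 + (75,000/900.2)×273 + (900.2/2)×0.31×$163.00 = $12,270,488.50.
EOQ at $147.70 = 945.7 < 1500, so use break Q=1500: TC = 75,000×$147.70 + (75,000/1500.0)×273 + (1500.0/2)×0.31×$147.70 = $11,125,490.25.
EOQ at $145.70 = 952.2 < 13000, so use break Q=13000: TC = 75,000×$145.70 + (75,000/13000.0)×273 + (13000.0/2)×0.31×$145.70 = $11,222,660.50.
Lowest total cost among the candidates is at Q = 1500.0.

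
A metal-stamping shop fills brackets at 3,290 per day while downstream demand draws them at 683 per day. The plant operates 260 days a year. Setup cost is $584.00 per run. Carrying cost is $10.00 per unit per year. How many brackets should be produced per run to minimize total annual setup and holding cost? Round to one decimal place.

Annual demand D = 683 × 260 = 177,580.
Production build-up factor (1 − d/p) = 1 − 683/3,290 = 0.7924.
Q* = √(2DS / (H(1 − d/p))) = √(2 × 177,580 × 584 / (10 × 0.7924)).
= √(207,413,440 / 7.924) ≈ 5116.181.

Q* ≈ 5,116.2 brackets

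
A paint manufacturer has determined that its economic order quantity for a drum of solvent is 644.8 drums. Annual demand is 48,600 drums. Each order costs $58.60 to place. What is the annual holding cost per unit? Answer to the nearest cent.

Squaring Q* = √(2DS/H) gives Q*² = 2DS/H.
From Q* = √(2DS/H): H = 2DS / Q*² = 2 × 48,600 × 58.6 / 644.8² = 13.6998.

H ≈ $13.70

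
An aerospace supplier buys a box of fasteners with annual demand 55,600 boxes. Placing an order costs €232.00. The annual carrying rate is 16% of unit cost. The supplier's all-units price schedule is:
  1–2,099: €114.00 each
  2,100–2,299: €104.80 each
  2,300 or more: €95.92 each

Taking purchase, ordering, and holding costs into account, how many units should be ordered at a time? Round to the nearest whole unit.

Q* ≈ 2,300 boxes

Holding cost per unit per year at price C is H = 0.16·C.
For each price level, check whether its EOQ is feasible; otherwise the best quantity at that price is the breakpoint.
EOQ at €114.00 = 1189.3 (feasible in tier 1): TC = 55,600×€114.00 + (55,600/1189.3)×232 + (1189.3/2)×0.16×€114.00 = €6,360,092.46.
EOQ at €104.80 = 1240.4 < 2100, so use break Q=2100: TC = 55,600×€104.80 + (55,600/2100.0)×232 + (2100.0/2)×0.16×€104.80 = €5,850,628.88.
EOQ at €95.92 = 1296.5 < 2300, so use break Q=2300: TC = 55,600×€95.92 + (55,600/2300.0)×232 + (2300.0/2)×0.16×€95.92 = €5,356,409.63.
Lowest total cost is €5,356,409.63 at Q = 2300.0.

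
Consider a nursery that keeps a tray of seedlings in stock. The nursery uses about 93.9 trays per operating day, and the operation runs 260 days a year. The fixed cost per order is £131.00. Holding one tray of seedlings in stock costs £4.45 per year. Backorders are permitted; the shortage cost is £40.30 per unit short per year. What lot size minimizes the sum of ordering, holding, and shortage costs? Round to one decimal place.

Q* ≈ 1,263.4 trays

Annual demand D = 93.9 × 260 = 24,414.
With planned backorders, Q* = √(2DS/H) · √((H+B)/B).
√(2DS/H) = √(2 × 24,414 × 131 / 4.45) = 1198.920.
√((H+B)/B) = √((4.45+40.3)/40.3) = 1.0538.
Q* ≈ 1263.380.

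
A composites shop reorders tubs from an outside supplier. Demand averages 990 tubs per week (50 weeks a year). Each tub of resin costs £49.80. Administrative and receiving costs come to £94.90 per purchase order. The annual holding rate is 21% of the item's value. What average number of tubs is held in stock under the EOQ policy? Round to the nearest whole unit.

Average inventory ≈ 474 tubs

Annual demand D = 990 × 50 = 49,500.
Holding cost H = 0.21 × £49.80 = £10.4580 per unit per year.
Q* = √(2DS/H) = √(2 × 49,500 × 94.9 / 10.458) ≈ 947.82.
Average inventory = Q*/2 ≈ 947.82 / 2 = 473.911.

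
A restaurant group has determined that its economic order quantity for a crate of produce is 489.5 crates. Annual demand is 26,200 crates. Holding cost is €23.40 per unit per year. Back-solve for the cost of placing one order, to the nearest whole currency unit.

S ≈ €107

The basic EOQ model gives Q* = √(2DS/H); rearrange for the unknown.
From Q* = √(2DS/H): S = Q*²H / (2D) = 489.5² × 23.4 / (2 × 26,200) = 107.0015.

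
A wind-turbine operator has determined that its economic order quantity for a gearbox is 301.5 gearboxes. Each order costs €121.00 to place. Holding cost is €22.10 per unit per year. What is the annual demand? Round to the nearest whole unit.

D ≈ 8,301 gearboxes per year

Invert the EOQ relation Q*² = 2DS/H.
From Q* = √(2DS/H): D = Q*²H / (2S) = 301.5² × 22.1 / (2 × 121) = 8301.404.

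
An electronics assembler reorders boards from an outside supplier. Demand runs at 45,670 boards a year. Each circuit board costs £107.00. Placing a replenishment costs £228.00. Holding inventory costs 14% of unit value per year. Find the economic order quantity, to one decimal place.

Q* ≈ 1,179.1 boards

Holding cost H = 0.14 × £107.00 = £14.9800 per unit per year.
EOQ = √(2DS / H) = √(2 × 45,670 × 228 / 14.98).
= √(20,825,520 / 14.98) = √1,390,221.6288 ≈ 1179.077.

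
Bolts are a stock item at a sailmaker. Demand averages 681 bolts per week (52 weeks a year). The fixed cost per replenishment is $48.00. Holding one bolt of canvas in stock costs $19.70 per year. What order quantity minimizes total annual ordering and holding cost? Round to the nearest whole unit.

Q* ≈ 415 bolts

Annual demand D = 681 × 52 = 35,412.
EOQ = √(2DS / H) = √(2 × 35,412 × 48 / 19.7).
= √(3,399,552 / 19.7) = √172,566.0914 ≈ 415.411.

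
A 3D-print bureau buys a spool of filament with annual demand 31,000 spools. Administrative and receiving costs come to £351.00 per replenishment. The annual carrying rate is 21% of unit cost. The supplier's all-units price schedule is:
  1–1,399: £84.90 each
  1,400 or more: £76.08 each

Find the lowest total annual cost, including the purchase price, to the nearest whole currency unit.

TC* ≈ £2,377,436

Holding cost per unit per year at price C is H = 0.21·C.
Candidates are each tier's EOQ (if it falls in that tier) and each price-break quantity.
EOQ at £84.90 = 1104.8 (feasible in tier 1): TC = 31,000×£84.90 + (31,000/1104.8)×351 + (1104.8/2)×0.21×£84.90 = £2,651,597.58.
EOQ at £76.08 = 1167.1 < 1400, so use break Q=1400: TC = 31,000×£76.08 + (31,000/1400.0)×351 + (1400.0/2)×0.21×£76.08 = £2,377,435.90.
Lowest total cost among the candidates is at Q = 1400.0.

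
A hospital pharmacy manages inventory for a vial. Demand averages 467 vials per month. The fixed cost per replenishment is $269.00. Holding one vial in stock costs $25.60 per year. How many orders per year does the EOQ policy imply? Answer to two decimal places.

Annual demand D = 467 × 12 = 5,604.
EOQ = √(2DS/H) = √(2 × 5,604 × 269 / 25.6) ≈ 343.18.
Orders per year = D / Q* = 5,604 / 343.18 ≈ 16.330.

N ≈ 16.33 orders per year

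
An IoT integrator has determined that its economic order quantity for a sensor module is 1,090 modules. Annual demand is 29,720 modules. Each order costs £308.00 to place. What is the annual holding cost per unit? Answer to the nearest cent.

H ≈ £15.41

The basic EOQ model gives Q* = √(2DS/H); rearrange for the unknown.
From Q* = √(2DS/H): H = 2DS / Q*² = 2 × 29,720 × 308 / 1,090² = 15.4091.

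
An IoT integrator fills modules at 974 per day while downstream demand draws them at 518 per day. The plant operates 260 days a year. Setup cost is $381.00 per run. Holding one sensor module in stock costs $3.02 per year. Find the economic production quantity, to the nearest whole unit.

Annual demand D = 518 × 260 = 134,680.
Production build-up factor (1 − d/p) = 1 − 518/974 = 0.4682.
Q* = √(2DS / (H(1 − d/p))) = √(2 × 134,680 × 381 / (3.02 × 0.4682)).
= √(102,626,160 / 1.4139) ≈ 8519.667.

Q* ≈ 8,520 modules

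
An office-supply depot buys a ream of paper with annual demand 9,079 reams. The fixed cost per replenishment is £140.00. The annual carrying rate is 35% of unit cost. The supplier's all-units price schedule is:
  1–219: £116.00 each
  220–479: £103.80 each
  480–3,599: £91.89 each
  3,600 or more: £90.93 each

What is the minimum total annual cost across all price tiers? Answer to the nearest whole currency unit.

TC* ≈ £844,636

Holding cost per unit per year at price C is H = 0.35·C.
Evaluate total cost at each tier's feasible EOQ or, if the EOQ is below the tier, at the tier's minimum quantity.
Tier 1 (£116.00): EOQ = 250.2 exceeds tier's upper bound 219, so this tier is dominated.
EOQ at £103.80 = 264.5 (feasible in tier 2): TC = 9,079×£103.80 + (9,079/264.5)×140 + (264.5/2)×0.35×£103.80 = £952,010.36.
EOQ at £91.89 = 281.1 < 480, so use break Q=480: TC = 9,079×£91.89 + (9,079/480.0)×140 + (480.0/2)×0.35×£91.89 = £844,636.11.
EOQ at £90.93 = 282.6 < 3600, so use break Q=3600: TC = 9,079×£90.93 + (9,079/3600.0)×140 + (3600.0/2)×0.35×£90.93 = £883,192.44.
Lowest total cost among the candidates is at Q = 480.0.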